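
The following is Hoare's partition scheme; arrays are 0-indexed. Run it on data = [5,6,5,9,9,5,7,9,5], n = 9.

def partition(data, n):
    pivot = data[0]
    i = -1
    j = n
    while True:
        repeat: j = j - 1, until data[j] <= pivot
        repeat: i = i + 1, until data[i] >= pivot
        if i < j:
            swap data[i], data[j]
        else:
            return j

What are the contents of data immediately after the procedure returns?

[5,5,5,9,9,6,7,9,5]

pivot=5
j stops at 8 (5), i stops at 0 (5); swap ⇒ [5,6,5,9,9,5,7,9,5]
j stops at 5 (5), i stops at 1 (6); swap ⇒ [5,5,5,9,9,6,7,9,5]
j stops at 2, i stops at 2; i≥j ⇒ return 2. data=[5,5,5,9,9,6,7,9,5]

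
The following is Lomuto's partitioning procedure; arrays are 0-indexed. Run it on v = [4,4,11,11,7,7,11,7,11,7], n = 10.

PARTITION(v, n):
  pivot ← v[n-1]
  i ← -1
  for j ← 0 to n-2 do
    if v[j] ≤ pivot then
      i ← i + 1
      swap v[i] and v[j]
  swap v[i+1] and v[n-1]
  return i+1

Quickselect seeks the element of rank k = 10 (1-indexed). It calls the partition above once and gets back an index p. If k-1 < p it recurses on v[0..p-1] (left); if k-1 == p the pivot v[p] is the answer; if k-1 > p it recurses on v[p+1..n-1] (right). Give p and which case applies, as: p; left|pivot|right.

5; right

pivot = v[9] = 7; i = -1
j=0: v[0]=4 ≤ 7 → i=0, swap v[0],v[0] (no change) → [4,4,11,11,7,7,11,7,11,7]
j=1: v[1]=4 ≤ 7 → i=1, swap v[1],v[1] (no change) → [4,4,11,11,7,7,11,7,11,7]
j=2: v[2]=11 > 7 → no swap
j=3: v[3]=11 > 7 → no swap
j=4: v[4]=7 ≤ 7 → i=2, swap v[2],v[4] → [4,4,7,11,11,7,11,7,11,7]
j=5: v[5]=7 ≤ 7 → i=3, swap v[3],v[5] → [4,4,7,7,11,11,11,7,11,7]
j=6: v[6]=11 > 7 → no swap
j=7: v[7]=7 ≤ 7 → i=4, swap v[4],v[7] → [4,4,7,7,7,11,11,11,11,7]
j=8: v[8]=11 > 7 → no swap
final swap v[5],v[9] → [4,4,7,7,7,7,11,11,11,11]; return 5
p = 5; k-1 = 9 > 5 ⇒ right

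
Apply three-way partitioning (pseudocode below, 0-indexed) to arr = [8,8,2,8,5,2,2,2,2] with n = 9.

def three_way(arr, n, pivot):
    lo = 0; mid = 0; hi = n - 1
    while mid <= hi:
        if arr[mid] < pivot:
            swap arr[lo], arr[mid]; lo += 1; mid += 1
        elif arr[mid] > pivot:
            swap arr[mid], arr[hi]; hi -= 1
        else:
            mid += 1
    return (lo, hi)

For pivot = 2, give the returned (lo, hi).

(0, 4)

pivot = 2; lo=0, mid=0, hi=8
arr[mid]=8>2: swap arr[0],arr[8]; hi=7 → [2,8,2,8,5,2,2,2,8]
arr[mid]=2=2: mid=1
arr[mid]=8>2: swap arr[1],arr[7]; hi=6 → [2,2,2,8,5,2,2,8,8]
arr[mid]=2=2: mid=2
arr[mid]=2=2: mid=3
arr[mid]=8>2: swap arr[3],arr[6]; hi=5 → [2,2,2,2,5,2,8,8,8]
arr[mid]=2=2: mid=4
arr[mid]=5>2: swap arr[4],arr[5]; hi=4 → [2,2,2,2,2,5,8,8,8]
arr[mid]=2=2: mid=5
end: lo=0, hi=4; arr = [2,2,2,2,2,5,8,8,8]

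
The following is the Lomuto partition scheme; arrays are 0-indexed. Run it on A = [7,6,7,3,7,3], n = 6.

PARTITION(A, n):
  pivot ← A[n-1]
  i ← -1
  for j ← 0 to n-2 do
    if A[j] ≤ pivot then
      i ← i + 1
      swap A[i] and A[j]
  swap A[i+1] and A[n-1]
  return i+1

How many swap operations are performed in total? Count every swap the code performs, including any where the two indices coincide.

2

pivot=3, i=-1
j=0: 7>3, skip
j=1: 6>3, skip
j=2: 7>3, skip
j=3: 3≤3, i=0, swap(0,3) ⇒ [3,6,7,7,7,3]
j=4: 7>3, skip
swap(1,5) ⇒ [3,3,7,7,7,6]; return 1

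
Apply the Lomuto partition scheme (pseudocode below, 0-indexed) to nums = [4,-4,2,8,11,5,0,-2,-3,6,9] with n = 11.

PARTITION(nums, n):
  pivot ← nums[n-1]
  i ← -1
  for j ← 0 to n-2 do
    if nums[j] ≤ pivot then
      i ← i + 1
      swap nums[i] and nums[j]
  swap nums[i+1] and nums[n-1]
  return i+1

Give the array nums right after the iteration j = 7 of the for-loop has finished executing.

[4,-4,2,8,5,0,-2,11,-3,6,9]

pivot = nums[10] = 9; i = -1
j=0: nums[0]=4 ≤ 9 → i=0, swap nums[0],nums[0] (no change) → [4,-4,2,8,11,5,0,-2,-3,6,9]
j=1: nums[1]=-4 ≤ 9 → i=1, swap nums[1],nums[1] (no change) → [4,-4,2,8,11,5,0,-2,-3,6,9]
j=2: nums[2]=2 ≤ 9 → i=2, swap nums[2],nums[2] (no change) → [4,-4,2,8,11,5,0,-2,-3,6,9]
j=3: nums[3]=8 ≤ 9 → i=3, swap nums[3],nums[3] (no change) → [4,-4,2,8,11,5,0,-2,-3,6,9]
j=4: nums[4]=11 > 9 → no swap
j=5: nums[5]=5 ≤ 9 → i=4, swap nums[4],nums[5] → [4,-4,2,8,5,11,0,-2,-3,6,9]
j=6: nums[6]=0 ≤ 9 → i=5, swap nums[5],nums[6] → [4,-4,2,8,5,0,11,-2,-3,6,9]
j=7: nums[7]=-2 ≤ 9 → i=6, swap nums[6],nums[7] → [4,-4,2,8,5,0,-2,11,-3,6,9]
(after j=7) nums = [4,-4,2,8,5,0,-2,11,-3,6,9]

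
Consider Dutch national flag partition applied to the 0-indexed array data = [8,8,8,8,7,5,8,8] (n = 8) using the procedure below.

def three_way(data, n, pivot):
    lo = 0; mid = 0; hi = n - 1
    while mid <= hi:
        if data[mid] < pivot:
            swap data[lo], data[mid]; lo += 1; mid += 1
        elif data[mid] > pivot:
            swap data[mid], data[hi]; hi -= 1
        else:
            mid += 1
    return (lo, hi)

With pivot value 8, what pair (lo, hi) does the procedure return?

pivot = 8; lo=0, mid=0, hi=7
data[mid]=8=8: mid=1
data[mid]=8=8: mid=2
data[mid]=8=8: mid=3
data[mid]=8=8: mid=4
data[mid]=7<8: swap data[0],data[4]; lo=1,mid=5 → [7,8,8,8,8,5,8,8]
data[mid]=5<8: swap data[1],data[5]; lo=2,mid=6 → [7,5,8,8,8,8,8,8]
data[mid]=8=8: mid=7
data[mid]=8=8: mid=8
end: lo=2, hi=7; data = [7,5,8,8,8,8,8,8]

(2, 7)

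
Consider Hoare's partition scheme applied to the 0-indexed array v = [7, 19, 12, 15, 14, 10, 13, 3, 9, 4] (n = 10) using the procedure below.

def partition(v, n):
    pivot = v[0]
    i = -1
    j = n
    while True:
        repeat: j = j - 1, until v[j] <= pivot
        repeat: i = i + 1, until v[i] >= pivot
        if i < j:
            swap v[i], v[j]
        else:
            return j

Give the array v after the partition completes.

pivot=7
j stops at 9 (4), i stops at 0 (7); swap ⇒ [4, 19, 12, 15, 14, 10, 13, 3, 9, 7]
j stops at 7 (3), i stops at 1 (19); swap ⇒ [4, 3, 12, 15, 14, 10, 13, 19, 9, 7]
j stops at 1, i stops at 2; i≥j ⇒ return 1. v=[4, 3, 12, 15, 14, 10, 13, 19, 9, 7]

[4, 3, 12, 15, 14, 10, 13, 19, 9, 7]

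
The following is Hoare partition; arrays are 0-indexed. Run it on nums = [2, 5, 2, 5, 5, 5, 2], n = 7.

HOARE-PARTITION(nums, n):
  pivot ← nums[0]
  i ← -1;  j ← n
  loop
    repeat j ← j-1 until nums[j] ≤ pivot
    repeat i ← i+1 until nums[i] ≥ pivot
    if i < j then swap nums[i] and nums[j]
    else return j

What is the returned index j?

1

pivot=2
j stops at 6 (2), i stops at 0 (2); swap ⇒ [2, 5, 2, 5, 5, 5, 2]
j stops at 2 (2), i stops at 1 (5); swap ⇒ [2, 2, 5, 5, 5, 5, 2]
j stops at 1, i stops at 2; i≥j ⇒ return 1. nums=[2, 2, 5, 5, 5, 5, 2]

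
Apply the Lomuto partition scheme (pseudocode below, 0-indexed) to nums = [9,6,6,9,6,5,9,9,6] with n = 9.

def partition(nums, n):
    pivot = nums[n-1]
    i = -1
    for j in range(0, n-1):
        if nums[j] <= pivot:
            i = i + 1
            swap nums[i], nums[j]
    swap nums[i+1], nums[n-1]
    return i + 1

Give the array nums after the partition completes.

[6,6,6,5,6,9,9,9,9]

pivot=6, i=-1
j=0: 9>6, skip
j=1: 6≤6, i=0, swap(0,1) ⇒ [6,9,6,9,6,5,9,9,6]
j=2: 6≤6, i=1, swap(1,2) ⇒ [6,6,9,9,6,5,9,9,6]
j=3: 9>6, skip
j=4: 6≤6, i=2, swap(2,4) ⇒ [6,6,6,9,9,5,9,9,6]
j=5: 5≤6, i=3, swap(3,5) ⇒ [6,6,6,5,9,9,9,9,6]
j=6: 9>6, skip
j=7: 9>6, skip
swap(4,8) ⇒ [6,6,6,5,6,9,9,9,9]; return 4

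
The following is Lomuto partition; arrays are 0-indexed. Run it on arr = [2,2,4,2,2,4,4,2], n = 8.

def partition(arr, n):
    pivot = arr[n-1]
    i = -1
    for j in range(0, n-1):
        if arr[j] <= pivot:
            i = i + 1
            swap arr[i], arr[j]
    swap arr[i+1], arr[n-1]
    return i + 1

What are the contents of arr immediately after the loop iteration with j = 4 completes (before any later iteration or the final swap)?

[2,2,2,2,4,4,4,2]

pivot=2, i=-1
j=0: 2≤2, i=0, swap(0,0) ⇒ [2,2,4,2,2,4,4,2]
j=1: 2≤2, i=1, swap(1,1) ⇒ [2,2,4,2,2,4,4,2]
j=2: 4>2, skip
j=3: 2≤2, i=2, swap(2,3) ⇒ [2,2,2,4,2,4,4,2]
j=4: 2≤2, i=3, swap(3,4) ⇒ [2,2,2,2,4,4,4,2]
(after j=4) arr = [2,2,2,2,4,4,4,2]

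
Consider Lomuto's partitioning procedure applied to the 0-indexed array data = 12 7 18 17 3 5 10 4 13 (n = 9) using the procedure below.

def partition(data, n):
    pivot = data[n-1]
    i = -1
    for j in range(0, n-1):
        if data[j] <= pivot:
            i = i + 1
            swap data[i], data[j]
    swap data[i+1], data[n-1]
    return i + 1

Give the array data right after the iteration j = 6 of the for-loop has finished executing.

pivot=13, i=-1
j=0: 12≤13, i=0, swap(0,0) ⇒ 12 7 18 17 3 5 10 4 13
j=1: 7≤13, i=1, swap(1,1) ⇒ 12 7 18 17 3 5 10 4 13
j=2: 18>13, skip
j=3: 17>13, skip
j=4: 3≤13, i=2, swap(2,4) ⇒ 12 7 3 17 18 5 10 4 13
j=5: 5≤13, i=3, swap(3,5) ⇒ 12 7 3 5 18 17 10 4 13
j=6: 10≤13, i=4, swap(4,6) ⇒ 12 7 3 5 10 17 18 4 13
(after j=6) data = 12 7 3 5 10 17 18 4 13

12 7 3 5 10 17 18 4 13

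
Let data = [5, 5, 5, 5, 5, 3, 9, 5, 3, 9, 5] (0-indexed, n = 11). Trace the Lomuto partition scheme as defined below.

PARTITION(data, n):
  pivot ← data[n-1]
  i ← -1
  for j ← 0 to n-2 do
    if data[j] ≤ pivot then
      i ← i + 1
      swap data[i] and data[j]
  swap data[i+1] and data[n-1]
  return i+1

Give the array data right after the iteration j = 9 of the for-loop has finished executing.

[5, 5, 5, 5, 5, 3, 5, 3, 9, 9, 5]

pivot=5, i=-1
j=0: 5≤5, i=0, swap(0,0) ⇒ [5, 5, 5, 5, 5, 3, 9, 5, 3, 9, 5]
j=1: 5≤5, i=1, swap(1,1) ⇒ [5, 5, 5, 5, 5, 3, 9, 5, 3, 9, 5]
j=2: 5≤5, i=2, swap(2,2) ⇒ [5, 5, 5, 5, 5, 3, 9, 5, 3, 9, 5]
j=3: 5≤5, i=3, swap(3,3) ⇒ [5, 5, 5, 5, 5, 3, 9, 5, 3, 9, 5]
j=4: 5≤5, i=4, swap(4,4) ⇒ [5, 5, 5, 5, 5, 3, 9, 5, 3, 9, 5]
j=5: 3≤5, i=5, swap(5,5) ⇒ [5, 5, 5, 5, 5, 3, 9, 5, 3, 9, 5]
j=6: 9>5, skip
j=7: 5≤5, i=6, swap(6,7) ⇒ [5, 5, 5, 5, 5, 3, 5, 9, 3, 9, 5]
j=8: 3≤5, i=7, swap(7,8) ⇒ [5, 5, 5, 5, 5, 3, 5, 3, 9, 9, 5]
j=9: 9>5, skip
(after j=9) data = [5, 5, 5, 5, 5, 3, 5, 3, 9, 9, 5]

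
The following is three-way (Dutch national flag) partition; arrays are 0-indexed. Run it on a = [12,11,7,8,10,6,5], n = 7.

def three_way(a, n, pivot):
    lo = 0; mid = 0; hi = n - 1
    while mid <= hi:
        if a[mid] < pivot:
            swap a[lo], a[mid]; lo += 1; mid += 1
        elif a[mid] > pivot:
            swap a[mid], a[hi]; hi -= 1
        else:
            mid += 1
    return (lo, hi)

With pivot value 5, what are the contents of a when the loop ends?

pivot = 5; lo=0, mid=0, hi=6
a[mid]=12>5: swap a[0],a[6]; hi=5 → [5,11,7,8,10,6,12]
a[mid]=5=5: mid=1
a[mid]=11>5: swap a[1],a[5]; hi=4 → [5,6,7,8,10,11,12]
a[mid]=6>5: swap a[1],a[4]; hi=3 → [5,10,7,8,6,11,12]
a[mid]=10>5: swap a[1],a[3]; hi=2 → [5,8,7,10,6,11,12]
a[mid]=8>5: swap a[1],a[2]; hi=1 → [5,7,8,10,6,11,12]
a[mid]=7>5: swap a[1],a[1]; hi=0 → [5,7,8,10,6,11,12]
end: lo=0, hi=0; a = [5,7,8,10,6,11,12]

[5,7,8,10,6,11,12]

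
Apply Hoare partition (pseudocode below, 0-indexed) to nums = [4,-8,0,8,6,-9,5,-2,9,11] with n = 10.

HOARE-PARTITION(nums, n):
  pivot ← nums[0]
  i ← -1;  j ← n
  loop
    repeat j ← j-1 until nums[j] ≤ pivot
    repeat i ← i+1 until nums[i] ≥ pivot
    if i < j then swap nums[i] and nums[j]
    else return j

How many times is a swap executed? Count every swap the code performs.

pivot = nums[0] = 4; i = -1, j = 10
j→7 (nums[7]=-2≤4), i→0 (nums[0]=4≥4); i<j, swap → [-2,-8,0,8,6,-9,5,4,9,11]
j→5 (nums[5]=-9≤4), i→3 (nums[3]=8≥4); i<j, swap → [-2,-8,0,-9,6,8,5,4,9,11]
j→3, i→4; i≥j, return j=3. nums = [-2,-8,0,-9,6,8,5,4,9,11]

2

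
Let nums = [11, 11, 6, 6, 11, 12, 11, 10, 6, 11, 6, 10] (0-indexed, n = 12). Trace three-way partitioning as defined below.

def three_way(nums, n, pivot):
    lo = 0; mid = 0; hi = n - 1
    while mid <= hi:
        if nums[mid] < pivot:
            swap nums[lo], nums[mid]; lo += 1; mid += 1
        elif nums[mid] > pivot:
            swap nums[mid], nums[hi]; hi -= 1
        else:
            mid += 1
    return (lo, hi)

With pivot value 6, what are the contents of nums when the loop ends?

lo=0 mid=0 hi=11
11>6: swap(0,11), hi=10 ⇒ [10, 11, 6, 6, 11, 12, 11, 10, 6, 11, 6, 11]
10>6: swap(0,10), hi=9 ⇒ [6, 11, 6, 6, 11, 12, 11, 10, 6, 11, 10, 11]
6=6: mid=1
11>6: swap(1,9), hi=8 ⇒ [6, 11, 6, 6, 11, 12, 11, 10, 6, 11, 10, 11]
11>6: swap(1,8), hi=7 ⇒ [6, 6, 6, 6, 11, 12, 11, 10, 11, 11, 10, 11]
6=6: mid=2
6=6: mid=3
6=6: mid=4
11>6: swap(4,7), hi=6 ⇒ [6, 6, 6, 6, 10, 12, 11, 11, 11, 11, 10, 11]
10>6: swap(4,6), hi=5 ⇒ [6, 6, 6, 6, 11, 12, 10, 11, 11, 11, 10, 11]
11>6: swap(4,5), hi=4 ⇒ [6, 6, 6, 6, 12, 11, 10, 11, 11, 11, 10, 11]
12>6: swap(4,4), hi=3 ⇒ [6, 6, 6, 6, 12, 11, 10, 11, 11, 11, 10, 11]
done. lo=0 hi=3; nums=[6, 6, 6, 6, 12, 11, 10, 11, 11, 11, 10, 11]

[6, 6, 6, 6, 12, 11, 10, 11, 11, 11, 10, 11]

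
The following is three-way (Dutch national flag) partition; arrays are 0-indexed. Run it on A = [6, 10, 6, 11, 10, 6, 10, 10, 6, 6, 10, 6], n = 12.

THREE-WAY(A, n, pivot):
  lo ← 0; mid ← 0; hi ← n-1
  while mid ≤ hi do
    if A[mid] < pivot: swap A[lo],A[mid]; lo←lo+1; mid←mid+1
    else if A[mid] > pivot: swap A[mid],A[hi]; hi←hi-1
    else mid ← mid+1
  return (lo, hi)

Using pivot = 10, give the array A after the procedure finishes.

pivot = 10; lo=0, mid=0, hi=11
A[mid]=6<10: swap A[0],A[0]; lo=1,mid=1 → [6, 10, 6, 11, 10, 6, 10, 10, 6, 6, 10, 6]
A[mid]=10=10: mid=2
A[mid]=6<10: swap A[1],A[2]; lo=2,mid=3 → [6, 6, 10, 11, 10, 6, 10, 10, 6, 6, 10, 6]
A[mid]=11>10: swap A[3],A[11]; hi=10 → [6, 6, 10, 6, 10, 6, 10, 10, 6, 6, 10, 11]
A[mid]=6<10: swap A[2],A[3]; lo=3,mid=4 → [6, 6, 6, 10, 10, 6, 10, 10, 6, 6, 10, 11]
A[mid]=10=10: mid=5
A[mid]=6<10: swap A[3],A[5]; lo=4,mid=6 → [6, 6, 6, 6, 10, 10, 10, 10, 6, 6, 10, 11]
A[mid]=10=10: mid=7
A[mid]=10=10: mid=8
A[mid]=6<10: swap A[4],A[8]; lo=5,mid=9 → [6, 6, 6, 6, 6, 10, 10, 10, 10, 6, 10, 11]
A[mid]=6<10: swap A[5],A[9]; lo=6,mid=10 → [6, 6, 6, 6, 6, 6, 10, 10, 10, 10, 10, 11]
A[mid]=10=10: mid=11
end: lo=6, hi=10; A = [6, 6, 6, 6, 6, 6, 10, 10, 10, 10, 10, 11]

[6, 6, 6, 6, 6, 6, 10, 10, 10, 10, 10, 11]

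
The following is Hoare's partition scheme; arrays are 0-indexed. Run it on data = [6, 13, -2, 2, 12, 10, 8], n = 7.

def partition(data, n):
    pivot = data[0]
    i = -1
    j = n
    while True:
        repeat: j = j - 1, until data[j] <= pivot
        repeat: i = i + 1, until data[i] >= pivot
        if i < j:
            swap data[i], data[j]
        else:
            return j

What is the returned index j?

1

pivot = data[0] = 6; i = -1, j = 7
j→3 (data[3]=2≤6), i→0 (data[0]=6≥6); i<j, swap → [2, 13, -2, 6, 12, 10, 8]
j→2 (data[2]=-2≤6), i→1 (data[1]=13≥6); i<j, swap → [2, -2, 13, 6, 12, 10, 8]
j→1, i→2; i≥j, return j=1. data = [2, -2, 13, 6, 12, 10, 8]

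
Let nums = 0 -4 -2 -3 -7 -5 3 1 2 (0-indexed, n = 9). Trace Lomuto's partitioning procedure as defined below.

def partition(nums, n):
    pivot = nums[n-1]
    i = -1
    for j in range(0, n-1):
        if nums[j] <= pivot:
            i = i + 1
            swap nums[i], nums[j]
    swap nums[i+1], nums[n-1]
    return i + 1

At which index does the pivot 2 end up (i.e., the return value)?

pivot=2, i=-1
j=0: 0≤2, i=0, swap(0,0) ⇒ 0 -4 -2 -3 -7 -5 3 1 2
j=1: -4≤2, i=1, swap(1,1) ⇒ 0 -4 -2 -3 -7 -5 3 1 2
j=2: -2≤2, i=2, swap(2,2) ⇒ 0 -4 -2 -3 -7 -5 3 1 2
j=3: -3≤2, i=3, swap(3,3) ⇒ 0 -4 -2 -3 -7 -5 3 1 2
j=4: -7≤2, i=4, swap(4,4) ⇒ 0 -4 -2 -3 -7 -5 3 1 2
j=5: -5≤2, i=5, swap(5,5) ⇒ 0 -4 -2 -3 -7 -5 3 1 2
j=6: 3>2, skip
j=7: 1≤2, i=6, swap(6,7) ⇒ 0 -4 -2 -3 -7 -5 1 3 2
swap(7,8) ⇒ 0 -4 -2 -3 -7 -5 1 2 3; return 7

7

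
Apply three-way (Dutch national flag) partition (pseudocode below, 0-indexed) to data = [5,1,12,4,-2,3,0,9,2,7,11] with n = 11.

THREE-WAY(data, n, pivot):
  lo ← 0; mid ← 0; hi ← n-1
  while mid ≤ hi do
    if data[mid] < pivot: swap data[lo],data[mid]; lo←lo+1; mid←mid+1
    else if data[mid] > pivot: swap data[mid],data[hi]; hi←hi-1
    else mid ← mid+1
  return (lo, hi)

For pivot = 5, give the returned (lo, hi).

(6, 6)

lo=0 mid=0 hi=10
5=5: mid=1
1<5: swap(0,1), lo=1 mid=2 ⇒ [1,5,12,4,-2,3,0,9,2,7,11]
12>5: swap(2,10), hi=9 ⇒ [1,5,11,4,-2,3,0,9,2,7,12]
11>5: swap(2,9), hi=8 ⇒ [1,5,7,4,-2,3,0,9,2,11,12]
7>5: swap(2,8), hi=7 ⇒ [1,5,2,4,-2,3,0,9,7,11,12]
2<5: swap(1,2), lo=2 mid=3 ⇒ [1,2,5,4,-2,3,0,9,7,11,12]
4<5: swap(2,3), lo=3 mid=4 ⇒ [1,2,4,5,-2,3,0,9,7,11,12]
-2<5: swap(3,4), lo=4 mid=5 ⇒ [1,2,4,-2,5,3,0,9,7,11,12]
3<5: swap(4,5), lo=5 mid=6 ⇒ [1,2,4,-2,3,5,0,9,7,11,12]
0<5: swap(5,6), lo=6 mid=7 ⇒ [1,2,4,-2,3,0,5,9,7,11,12]
9>5: swap(7,7), hi=6 ⇒ [1,2,4,-2,3,0,5,9,7,11,12]
done. lo=6 hi=6; data=[1,2,4,-2,3,0,5,9,7,11,12]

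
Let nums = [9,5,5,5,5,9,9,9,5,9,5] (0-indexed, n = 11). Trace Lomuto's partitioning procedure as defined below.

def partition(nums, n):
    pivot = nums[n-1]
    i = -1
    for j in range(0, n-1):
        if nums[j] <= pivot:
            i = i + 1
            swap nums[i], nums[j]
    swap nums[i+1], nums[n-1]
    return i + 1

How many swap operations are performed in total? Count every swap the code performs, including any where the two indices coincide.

pivot=5, i=-1
j=0: 9>5, skip
j=1: 5≤5, i=0, swap(0,1) ⇒ [5,9,5,5,5,9,9,9,5,9,5]
j=2: 5≤5, i=1, swap(1,2) ⇒ [5,5,9,5,5,9,9,9,5,9,5]
j=3: 5≤5, i=2, swap(2,3) ⇒ [5,5,5,9,5,9,9,9,5,9,5]
j=4: 5≤5, i=3, swap(3,4) ⇒ [5,5,5,5,9,9,9,9,5,9,5]
j=5: 9>5, skip
j=6: 9>5, skip
j=7: 9>5, skip
j=8: 5≤5, i=4, swap(4,8) ⇒ [5,5,5,5,5,9,9,9,9,9,5]
j=9: 9>5, skip
swap(5,10) ⇒ [5,5,5,5,5,5,9,9,9,9,9]; return 5

6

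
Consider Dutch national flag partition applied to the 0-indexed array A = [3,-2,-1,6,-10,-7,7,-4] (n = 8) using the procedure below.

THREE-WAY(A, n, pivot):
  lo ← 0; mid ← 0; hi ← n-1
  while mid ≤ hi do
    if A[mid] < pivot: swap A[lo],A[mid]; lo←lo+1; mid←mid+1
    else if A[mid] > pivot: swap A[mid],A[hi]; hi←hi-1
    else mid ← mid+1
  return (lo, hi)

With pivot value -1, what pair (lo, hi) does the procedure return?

pivot = -1; lo=0, mid=0, hi=7
A[mid]=3>-1: swap A[0],A[7]; hi=6 → [-4,-2,-1,6,-10,-7,7,3]
A[mid]=-4<-1: swap A[0],A[0]; lo=1,mid=1 → [-4,-2,-1,6,-10,-7,7,3]
A[mid]=-2<-1: swap A[1],A[1]; lo=2,mid=2 → [-4,-2,-1,6,-10,-7,7,3]
A[mid]=-1=-1: mid=3
A[mid]=6>-1: swap A[3],A[6]; hi=5 → [-4,-2,-1,7,-10,-7,6,3]
A[mid]=7>-1: swap A[3],A[5]; hi=4 → [-4,-2,-1,-7,-10,7,6,3]
A[mid]=-7<-1: swap A[2],A[3]; lo=3,mid=4 → [-4,-2,-7,-1,-10,7,6,3]
A[mid]=-10<-1: swap A[3],A[4]; lo=4,mid=5 → [-4,-2,-7,-10,-1,7,6,3]
end: lo=4, hi=4; A = [-4,-2,-7,-10,-1,7,6,3]

(4, 4)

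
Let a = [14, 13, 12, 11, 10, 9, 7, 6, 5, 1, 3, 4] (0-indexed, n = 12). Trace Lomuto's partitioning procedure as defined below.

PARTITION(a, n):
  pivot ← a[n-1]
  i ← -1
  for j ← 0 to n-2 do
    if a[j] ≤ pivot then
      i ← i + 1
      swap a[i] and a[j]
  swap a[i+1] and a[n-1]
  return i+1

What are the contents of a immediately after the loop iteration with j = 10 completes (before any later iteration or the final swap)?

pivot=4, i=-1
j=0: 14>4, skip
j=1: 13>4, skip
j=2: 12>4, skip
j=3: 11>4, skip
j=4: 10>4, skip
j=5: 9>4, skip
j=6: 7>4, skip
j=7: 6>4, skip
j=8: 5>4, skip
j=9: 1≤4, i=0, swap(0,9) ⇒ [1, 13, 12, 11, 10, 9, 7, 6, 5, 14, 3, 4]
j=10: 3≤4, i=1, swap(1,10) ⇒ [1, 3, 12, 11, 10, 9, 7, 6, 5, 14, 13, 4]
(after j=10) a = [1, 3, 12, 11, 10, 9, 7, 6, 5, 14, 13, 4]

[1, 3, 12, 11, 10, 9, 7, 6, 5, 14, 13, 4]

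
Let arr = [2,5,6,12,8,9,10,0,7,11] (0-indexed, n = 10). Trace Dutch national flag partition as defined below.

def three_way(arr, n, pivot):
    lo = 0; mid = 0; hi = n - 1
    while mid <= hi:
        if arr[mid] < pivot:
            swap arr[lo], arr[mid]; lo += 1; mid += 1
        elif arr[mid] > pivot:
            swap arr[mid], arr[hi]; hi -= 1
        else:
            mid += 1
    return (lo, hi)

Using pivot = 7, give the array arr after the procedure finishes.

[2,5,6,0,7,10,9,8,11,12]

lo=0 mid=0 hi=9
2<7: swap(0,0), lo=1 mid=1 ⇒ [2,5,6,12,8,9,10,0,7,11]
5<7: swap(1,1), lo=2 mid=2 ⇒ [2,5,6,12,8,9,10,0,7,11]
6<7: swap(2,2), lo=3 mid=3 ⇒ [2,5,6,12,8,9,10,0,7,11]
12>7: swap(3,9), hi=8 ⇒ [2,5,6,11,8,9,10,0,7,12]
11>7: swap(3,8), hi=7 ⇒ [2,5,6,7,8,9,10,0,11,12]
7=7: mid=4
8>7: swap(4,7), hi=6 ⇒ [2,5,6,7,0,9,10,8,11,12]
0<7: swap(3,4), lo=4 mid=5 ⇒ [2,5,6,0,7,9,10,8,11,12]
9>7: swap(5,6), hi=5 ⇒ [2,5,6,0,7,10,9,8,11,12]
10>7: swap(5,5), hi=4 ⇒ [2,5,6,0,7,10,9,8,11,12]
done. lo=4 hi=4; arr=[2,5,6,0,7,10,9,8,11,12]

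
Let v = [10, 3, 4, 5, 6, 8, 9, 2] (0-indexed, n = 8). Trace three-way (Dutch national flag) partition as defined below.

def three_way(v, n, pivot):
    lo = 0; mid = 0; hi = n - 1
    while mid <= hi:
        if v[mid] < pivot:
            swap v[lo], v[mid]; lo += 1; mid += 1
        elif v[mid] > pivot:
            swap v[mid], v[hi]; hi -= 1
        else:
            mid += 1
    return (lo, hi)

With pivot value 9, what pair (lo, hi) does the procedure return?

pivot = 9; lo=0, mid=0, hi=7
v[mid]=10>9: swap v[0],v[7]; hi=6 → [2, 3, 4, 5, 6, 8, 9, 10]
v[mid]=2<9: swap v[0],v[0]; lo=1,mid=1 → [2, 3, 4, 5, 6, 8, 9, 10]
v[mid]=3<9: swap v[1],v[1]; lo=2,mid=2 → [2, 3, 4, 5, 6, 8, 9, 10]
v[mid]=4<9: swap v[2],v[2]; lo=3,mid=3 → [2, 3, 4, 5, 6, 8, 9, 10]
v[mid]=5<9: swap v[3],v[3]; lo=4,mid=4 → [2, 3, 4, 5, 6, 8, 9, 10]
v[mid]=6<9: swap v[4],v[4]; lo=5,mid=5 → [2, 3, 4, 5, 6, 8, 9, 10]
v[mid]=8<9: swap v[5],v[5]; lo=6,mid=6 → [2, 3, 4, 5, 6, 8, 9, 10]
v[mid]=9=9: mid=7
end: lo=6, hi=6; v = [2, 3, 4, 5, 6, 8, 9, 10]

(6, 6)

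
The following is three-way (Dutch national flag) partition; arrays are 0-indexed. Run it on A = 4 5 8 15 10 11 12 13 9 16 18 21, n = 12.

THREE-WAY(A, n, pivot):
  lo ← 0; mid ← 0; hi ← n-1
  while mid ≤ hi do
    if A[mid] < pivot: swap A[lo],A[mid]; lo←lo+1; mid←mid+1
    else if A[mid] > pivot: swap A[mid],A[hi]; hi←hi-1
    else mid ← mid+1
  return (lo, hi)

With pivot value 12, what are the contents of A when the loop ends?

pivot = 12; lo=0, mid=0, hi=11
A[mid]=4<12: swap A[0],A[0]; lo=1,mid=1 → 4 5 8 15 10 11 12 13 9 16 18 21
A[mid]=5<12: swap A[1],A[1]; lo=2,mid=2 → 4 5 8 15 10 11 12 13 9 16 18 21
A[mid]=8<12: swap A[2],A[2]; lo=3,mid=3 → 4 5 8 15 10 11 12 13 9 16 18 21
A[mid]=15>12: swap A[3],A[11]; hi=10 → 4 5 8 21 10 11 12 13 9 16 18 15
A[mid]=21>12: swap A[3],A[10]; hi=9 → 4 5 8 18 10 11 12 13 9 16 21 15
A[mid]=18>12: swap A[3],A[9]; hi=8 → 4 5 8 16 10 11 12 13 9 18 21 15
A[mid]=16>12: swap A[3],A[8]; hi=7 → 4 5 8 9 10 11 12 13 16 18 21 15
A[mid]=9<12: swap A[3],A[3]; lo=4,mid=4 → 4 5 8 9 10 11 12 13 16 18 21 15
A[mid]=10<12: swap A[4],A[4]; lo=5,mid=5 → 4 5 8 9 10 11 12 13 16 18 21 15
A[mid]=11<12: swap A[5],A[5]; lo=6,mid=6 → 4 5 8 9 10 11 12 13 16 18 21 15
A[mid]=12=12: mid=7
A[mid]=13>12: swap A[7],A[7]; hi=6 → 4 5 8 9 10 11 12 13 16 18 21 15
end: lo=6, hi=6; A = 4 5 8 9 10 11 12 13 16 18 21 15

4 5 8 9 10 11 12 13 16 18 21 15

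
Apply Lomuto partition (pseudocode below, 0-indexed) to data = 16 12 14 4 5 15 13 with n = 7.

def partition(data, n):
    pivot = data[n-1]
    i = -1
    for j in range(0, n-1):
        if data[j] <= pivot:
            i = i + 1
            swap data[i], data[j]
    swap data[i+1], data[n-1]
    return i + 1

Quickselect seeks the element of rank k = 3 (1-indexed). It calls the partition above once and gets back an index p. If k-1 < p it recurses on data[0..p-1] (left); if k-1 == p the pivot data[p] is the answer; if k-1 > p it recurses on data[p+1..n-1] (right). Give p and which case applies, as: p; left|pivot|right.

3; left

pivot=13, i=-1
j=0: 16>13, skip
j=1: 12≤13, i=0, swap(0,1) ⇒ 12 16 14 4 5 15 13
j=2: 14>13, skip
j=3: 4≤13, i=1, swap(1,3) ⇒ 12 4 14 16 5 15 13
j=4: 5≤13, i=2, swap(2,4) ⇒ 12 4 5 16 14 15 13
j=5: 15>13, skip
swap(3,6) ⇒ 12 4 5 13 14 15 16; return 3
p = 3; k-1 = 2 < 3 ⇒ left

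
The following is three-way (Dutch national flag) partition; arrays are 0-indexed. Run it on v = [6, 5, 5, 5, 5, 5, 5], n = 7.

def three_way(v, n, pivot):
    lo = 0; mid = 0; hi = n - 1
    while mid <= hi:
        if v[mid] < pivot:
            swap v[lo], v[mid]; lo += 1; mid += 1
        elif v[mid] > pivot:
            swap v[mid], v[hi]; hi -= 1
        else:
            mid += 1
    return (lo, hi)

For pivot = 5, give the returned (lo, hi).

pivot = 5; lo=0, mid=0, hi=6
v[mid]=6>5: swap v[0],v[6]; hi=5 → [5, 5, 5, 5, 5, 5, 6]
v[mid]=5=5: mid=1
v[mid]=5=5: mid=2
v[mid]=5=5: mid=3
v[mid]=5=5: mid=4
v[mid]=5=5: mid=5
v[mid]=5=5: mid=6
end: lo=0, hi=5; v = [5, 5, 5, 5, 5, 5, 6]

(0, 5)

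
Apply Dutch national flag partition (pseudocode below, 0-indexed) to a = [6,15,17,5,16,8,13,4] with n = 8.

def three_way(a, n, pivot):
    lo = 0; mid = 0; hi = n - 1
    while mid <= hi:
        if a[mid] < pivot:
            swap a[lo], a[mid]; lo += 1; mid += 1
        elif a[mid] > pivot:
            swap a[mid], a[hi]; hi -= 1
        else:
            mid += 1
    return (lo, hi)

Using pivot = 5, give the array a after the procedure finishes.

pivot = 5; lo=0, mid=0, hi=7
a[mid]=6>5: swap a[0],a[7]; hi=6 → [4,15,17,5,16,8,13,6]
a[mid]=4<5: swap a[0],a[0]; lo=1,mid=1 → [4,15,17,5,16,8,13,6]
a[mid]=15>5: swap a[1],a[6]; hi=5 → [4,13,17,5,16,8,15,6]
a[mid]=13>5: swap a[1],a[5]; hi=4 → [4,8,17,5,16,13,15,6]
a[mid]=8>5: swap a[1],a[4]; hi=3 → [4,16,17,5,8,13,15,6]
a[mid]=16>5: swap a[1],a[3]; hi=2 → [4,5,17,16,8,13,15,6]
a[mid]=5=5: mid=2
a[mid]=17>5: swap a[2],a[2]; hi=1 → [4,5,17,16,8,13,15,6]
end: lo=1, hi=1; a = [4,5,17,16,8,13,15,6]

[4,5,17,16,8,13,15,6]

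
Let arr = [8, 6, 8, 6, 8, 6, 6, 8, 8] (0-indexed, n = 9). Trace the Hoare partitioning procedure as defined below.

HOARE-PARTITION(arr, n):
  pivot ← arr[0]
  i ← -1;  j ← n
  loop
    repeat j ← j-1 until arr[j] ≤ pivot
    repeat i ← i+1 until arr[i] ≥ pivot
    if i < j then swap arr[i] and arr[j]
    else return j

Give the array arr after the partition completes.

pivot=8
j stops at 8 (8), i stops at 0 (8); swap ⇒ [8, 6, 8, 6, 8, 6, 6, 8, 8]
j stops at 7 (8), i stops at 2 (8); swap ⇒ [8, 6, 8, 6, 8, 6, 6, 8, 8]
j stops at 6 (6), i stops at 4 (8); swap ⇒ [8, 6, 8, 6, 6, 6, 8, 8, 8]
j stops at 5, i stops at 6; i≥j ⇒ return 5. arr=[8, 6, 8, 6, 6, 6, 8, 8, 8]

[8, 6, 8, 6, 6, 6, 8, 8, 8]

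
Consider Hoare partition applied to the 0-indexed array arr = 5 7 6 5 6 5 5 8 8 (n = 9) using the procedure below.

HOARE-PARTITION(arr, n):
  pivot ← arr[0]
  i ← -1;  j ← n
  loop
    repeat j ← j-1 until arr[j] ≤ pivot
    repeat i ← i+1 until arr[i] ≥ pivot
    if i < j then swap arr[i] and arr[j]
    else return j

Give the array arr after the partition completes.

pivot=5
j stops at 6 (5), i stops at 0 (5); swap ⇒ 5 7 6 5 6 5 5 8 8
j stops at 5 (5), i stops at 1 (7); swap ⇒ 5 5 6 5 6 7 5 8 8
j stops at 3 (5), i stops at 2 (6); swap ⇒ 5 5 5 6 6 7 5 8 8
j stops at 2, i stops at 3; i≥j ⇒ return 2. arr=5 5 5 6 6 7 5 8 8

5 5 5 6 6 7 5 8 8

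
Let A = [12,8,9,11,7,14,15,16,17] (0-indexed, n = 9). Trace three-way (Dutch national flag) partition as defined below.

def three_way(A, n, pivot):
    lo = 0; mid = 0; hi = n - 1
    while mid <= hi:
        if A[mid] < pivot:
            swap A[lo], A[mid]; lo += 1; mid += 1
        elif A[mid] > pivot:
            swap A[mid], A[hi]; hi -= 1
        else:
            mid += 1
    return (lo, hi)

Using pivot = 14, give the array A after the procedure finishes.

[12,8,9,11,7,14,16,17,15]

pivot = 14; lo=0, mid=0, hi=8
A[mid]=12<14: swap A[0],A[0]; lo=1,mid=1 → [12,8,9,11,7,14,15,16,17]
A[mid]=8<14: swap A[1],A[1]; lo=2,mid=2 → [12,8,9,11,7,14,15,16,17]
A[mid]=9<14: swap A[2],A[2]; lo=3,mid=3 → [12,8,9,11,7,14,15,16,17]
A[mid]=11<14: swap A[3],A[3]; lo=4,mid=4 → [12,8,9,11,7,14,15,16,17]
A[mid]=7<14: swap A[4],A[4]; lo=5,mid=5 → [12,8,9,11,7,14,15,16,17]
A[mid]=14=14: mid=6
A[mid]=15>14: swap A[6],A[8]; hi=7 → [12,8,9,11,7,14,17,16,15]
A[mid]=17>14: swap A[6],A[7]; hi=6 → [12,8,9,11,7,14,16,17,15]
A[mid]=16>14: swap A[6],A[6]; hi=5 → [12,8,9,11,7,14,16,17,15]
end: lo=5, hi=5; A = [12,8,9,11,7,14,16,17,15]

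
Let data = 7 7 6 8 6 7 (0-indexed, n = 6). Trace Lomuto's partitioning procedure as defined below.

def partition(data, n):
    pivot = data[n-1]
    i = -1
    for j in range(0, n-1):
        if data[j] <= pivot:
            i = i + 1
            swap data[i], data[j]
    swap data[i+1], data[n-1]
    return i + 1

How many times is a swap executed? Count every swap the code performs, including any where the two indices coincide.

5

pivot=7, i=-1
j=0: 7≤7, i=0, swap(0,0) ⇒ 7 7 6 8 6 7
j=1: 7≤7, i=1, swap(1,1) ⇒ 7 7 6 8 6 7
j=2: 6≤7, i=2, swap(2,2) ⇒ 7 7 6 8 6 7
j=3: 8>7, skip
j=4: 6≤7, i=3, swap(3,4) ⇒ 7 7 6 6 8 7
swap(4,5) ⇒ 7 7 6 6 7 8; return 4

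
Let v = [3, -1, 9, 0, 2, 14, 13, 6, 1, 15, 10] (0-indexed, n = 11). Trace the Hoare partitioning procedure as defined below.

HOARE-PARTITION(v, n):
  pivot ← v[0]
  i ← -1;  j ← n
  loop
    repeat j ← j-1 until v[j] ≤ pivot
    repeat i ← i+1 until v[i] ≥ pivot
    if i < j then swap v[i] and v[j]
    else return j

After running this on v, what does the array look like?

[1, -1, 2, 0, 9, 14, 13, 6, 3, 15, 10]

pivot = v[0] = 3; i = -1, j = 11
j→8 (v[8]=1≤3), i→0 (v[0]=3≥3); i<j, swap → [1, -1, 9, 0, 2, 14, 13, 6, 3, 15, 10]
j→4 (v[4]=2≤3), i→2 (v[2]=9≥3); i<j, swap → [1, -1, 2, 0, 9, 14, 13, 6, 3, 15, 10]
j→3, i→4; i≥j, return j=3. v = [1, -1, 2, 0, 9, 14, 13, 6, 3, 15, 10]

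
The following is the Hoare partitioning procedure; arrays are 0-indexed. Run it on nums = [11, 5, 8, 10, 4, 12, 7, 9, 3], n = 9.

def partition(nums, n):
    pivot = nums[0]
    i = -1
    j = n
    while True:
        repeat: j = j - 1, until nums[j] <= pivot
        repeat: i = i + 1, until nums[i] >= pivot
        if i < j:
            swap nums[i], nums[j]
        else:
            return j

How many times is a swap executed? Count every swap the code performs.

2

pivot=11
j stops at 8 (3), i stops at 0 (11); swap ⇒ [3, 5, 8, 10, 4, 12, 7, 9, 11]
j stops at 7 (9), i stops at 5 (12); swap ⇒ [3, 5, 8, 10, 4, 9, 7, 12, 11]
j stops at 6, i stops at 7; i≥j ⇒ return 6. nums=[3, 5, 8, 10, 4, 9, 7, 12, 11]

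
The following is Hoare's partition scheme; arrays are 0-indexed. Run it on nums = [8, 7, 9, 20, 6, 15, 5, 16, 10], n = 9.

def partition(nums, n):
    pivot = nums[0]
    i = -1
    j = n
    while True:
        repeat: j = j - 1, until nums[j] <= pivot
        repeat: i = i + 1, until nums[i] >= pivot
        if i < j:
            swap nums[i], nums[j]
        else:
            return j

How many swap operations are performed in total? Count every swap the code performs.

2

pivot=8
j stops at 6 (5), i stops at 0 (8); swap ⇒ [5, 7, 9, 20, 6, 15, 8, 16, 10]
j stops at 4 (6), i stops at 2 (9); swap ⇒ [5, 7, 6, 20, 9, 15, 8, 16, 10]
j stops at 2, i stops at 3; i≥j ⇒ return 2. nums=[5, 7, 6, 20, 9, 15, 8, 16, 10]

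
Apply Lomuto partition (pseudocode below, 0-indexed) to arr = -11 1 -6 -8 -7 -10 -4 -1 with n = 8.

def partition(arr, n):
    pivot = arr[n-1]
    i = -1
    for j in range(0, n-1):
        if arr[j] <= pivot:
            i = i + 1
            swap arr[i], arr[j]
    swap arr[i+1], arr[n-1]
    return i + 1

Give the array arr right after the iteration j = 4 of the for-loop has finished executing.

pivot = arr[7] = -1; i = -1
j=0: arr[0]=-11 ≤ -1 → i=0, swap arr[0],arr[0] (no change) → -11 1 -6 -8 -7 -10 -4 -1
j=1: arr[1]=1 > -1 → no swap
j=2: arr[2]=-6 ≤ -1 → i=1, swap arr[1],arr[2] → -11 -6 1 -8 -7 -10 -4 -1
j=3: arr[3]=-8 ≤ -1 → i=2, swap arr[2],arr[3] → -11 -6 -8 1 -7 -10 -4 -1
j=4: arr[4]=-7 ≤ -1 → i=3, swap arr[3],arr[4] → -11 -6 -8 -7 1 -10 -4 -1
(after j=4) arr = -11 -6 -8 -7 1 -10 -4 -1

-11 -6 -8 -7 1 -10 -4 -1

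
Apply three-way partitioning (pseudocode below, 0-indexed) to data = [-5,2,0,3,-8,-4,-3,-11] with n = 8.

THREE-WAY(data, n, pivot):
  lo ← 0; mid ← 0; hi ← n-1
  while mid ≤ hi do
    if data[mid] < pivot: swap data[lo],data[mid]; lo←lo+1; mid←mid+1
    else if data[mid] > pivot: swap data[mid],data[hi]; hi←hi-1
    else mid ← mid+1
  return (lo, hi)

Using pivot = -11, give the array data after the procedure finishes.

pivot = -11; lo=0, mid=0, hi=7
data[mid]=-5>-11: swap data[0],data[7]; hi=6 → [-11,2,0,3,-8,-4,-3,-5]
data[mid]=-11=-11: mid=1
data[mid]=2>-11: swap data[1],data[6]; hi=5 → [-11,-3,0,3,-8,-4,2,-5]
data[mid]=-3>-11: swap data[1],data[5]; hi=4 → [-11,-4,0,3,-8,-3,2,-5]
data[mid]=-4>-11: swap data[1],data[4]; hi=3 → [-11,-8,0,3,-4,-3,2,-5]
data[mid]=-8>-11: swap data[1],data[3]; hi=2 → [-11,3,0,-8,-4,-3,2,-5]
data[mid]=3>-11: swap data[1],data[2]; hi=1 → [-11,0,3,-8,-4,-3,2,-5]
data[mid]=0>-11: swap data[1],data[1]; hi=0 → [-11,0,3,-8,-4,-3,2,-5]
end: lo=0, hi=0; data = [-11,0,3,-8,-4,-3,2,-5]

[-11,0,3,-8,-4,-3,2,-5]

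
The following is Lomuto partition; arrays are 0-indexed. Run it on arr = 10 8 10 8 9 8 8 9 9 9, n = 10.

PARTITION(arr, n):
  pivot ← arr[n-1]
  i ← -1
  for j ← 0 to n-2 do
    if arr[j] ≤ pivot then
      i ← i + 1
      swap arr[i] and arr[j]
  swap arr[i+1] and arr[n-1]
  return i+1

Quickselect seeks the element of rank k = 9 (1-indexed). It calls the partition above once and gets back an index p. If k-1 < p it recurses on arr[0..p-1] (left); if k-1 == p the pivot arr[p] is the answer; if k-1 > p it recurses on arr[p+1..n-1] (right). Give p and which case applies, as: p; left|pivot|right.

7; right

pivot = arr[9] = 9; i = -1
j=0: arr[0]=10 > 9 → no swap
j=1: arr[1]=8 ≤ 9 → i=0, swap arr[0],arr[1] → 8 10 10 8 9 8 8 9 9 9
j=2: arr[2]=10 > 9 → no swap
j=3: arr[3]=8 ≤ 9 → i=1, swap arr[1],arr[3] → 8 8 10 10 9 8 8 9 9 9
j=4: arr[4]=9 ≤ 9 → i=2, swap arr[2],arr[4] → 8 8 9 10 10 8 8 9 9 9
j=5: arr[5]=8 ≤ 9 → i=3, swap arr[3],arr[5] → 8 8 9 8 10 10 8 9 9 9
j=6: arr[6]=8 ≤ 9 → i=4, swap arr[4],arr[6] → 8 8 9 8 8 10 10 9 9 9
j=7: arr[7]=9 ≤ 9 → i=5, swap arr[5],arr[7] → 8 8 9 8 8 9 10 10 9 9
j=8: arr[8]=9 ≤ 9 → i=6, swap arr[6],arr[8] → 8 8 9 8 8 9 9 10 10 9
final swap arr[7],arr[9] → 8 8 9 8 8 9 9 9 10 10; return 7
p = 7; k-1 = 8 > 7 ⇒ right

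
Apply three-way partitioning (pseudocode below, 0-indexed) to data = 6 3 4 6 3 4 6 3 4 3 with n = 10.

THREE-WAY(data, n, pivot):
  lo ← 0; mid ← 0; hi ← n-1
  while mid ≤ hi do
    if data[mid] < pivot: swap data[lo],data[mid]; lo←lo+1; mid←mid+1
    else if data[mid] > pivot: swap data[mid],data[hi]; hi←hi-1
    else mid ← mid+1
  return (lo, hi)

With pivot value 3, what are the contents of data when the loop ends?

3 3 3 3 4 6 6 4 4 6

lo=0 mid=0 hi=9
6>3: swap(0,9), hi=8 ⇒ 3 3 4 6 3 4 6 3 4 6
3=3: mid=1
3=3: mid=2
4>3: swap(2,8), hi=7 ⇒ 3 3 4 6 3 4 6 3 4 6
4>3: swap(2,7), hi=6 ⇒ 3 3 3 6 3 4 6 4 4 6
3=3: mid=3
6>3: swap(3,6), hi=5 ⇒ 3 3 3 6 3 4 6 4 4 6
6>3: swap(3,5), hi=4 ⇒ 3 3 3 4 3 6 6 4 4 6
4>3: swap(3,4), hi=3 ⇒ 3 3 3 3 4 6 6 4 4 6
3=3: mid=4
done. lo=0 hi=3; data=3 3 3 3 4 6 6 4 4 6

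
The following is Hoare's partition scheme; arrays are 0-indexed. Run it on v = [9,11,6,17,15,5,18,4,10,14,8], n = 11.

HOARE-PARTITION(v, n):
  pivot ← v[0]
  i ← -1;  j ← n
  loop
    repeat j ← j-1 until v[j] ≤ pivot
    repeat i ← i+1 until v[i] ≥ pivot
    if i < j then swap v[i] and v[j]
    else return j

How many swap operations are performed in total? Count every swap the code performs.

pivot = v[0] = 9; i = -1, j = 11
j→10 (v[10]=8≤9), i→0 (v[0]=9≥9); i<j, swap → [8,11,6,17,15,5,18,4,10,14,9]
j→7 (v[7]=4≤9), i→1 (v[1]=11≥9); i<j, swap → [8,4,6,17,15,5,18,11,10,14,9]
j→5 (v[5]=5≤9), i→3 (v[3]=17≥9); i<j, swap → [8,4,6,5,15,17,18,11,10,14,9]
j→3, i→4; i≥j, return j=3. v = [8,4,6,5,15,17,18,11,10,14,9]

3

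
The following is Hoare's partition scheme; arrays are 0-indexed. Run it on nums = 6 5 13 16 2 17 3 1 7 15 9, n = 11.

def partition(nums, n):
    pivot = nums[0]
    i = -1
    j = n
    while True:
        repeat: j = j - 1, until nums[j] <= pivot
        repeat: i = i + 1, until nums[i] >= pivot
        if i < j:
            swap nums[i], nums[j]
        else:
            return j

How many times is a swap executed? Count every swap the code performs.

pivot=6
j stops at 7 (1), i stops at 0 (6); swap ⇒ 1 5 13 16 2 17 3 6 7 15 9
j stops at 6 (3), i stops at 2 (13); swap ⇒ 1 5 3 16 2 17 13 6 7 15 9
j stops at 4 (2), i stops at 3 (16); swap ⇒ 1 5 3 2 16 17 13 6 7 15 9
j stops at 3, i stops at 4; i≥j ⇒ return 3. nums=1 5 3 2 16 17 13 6 7 15 9

3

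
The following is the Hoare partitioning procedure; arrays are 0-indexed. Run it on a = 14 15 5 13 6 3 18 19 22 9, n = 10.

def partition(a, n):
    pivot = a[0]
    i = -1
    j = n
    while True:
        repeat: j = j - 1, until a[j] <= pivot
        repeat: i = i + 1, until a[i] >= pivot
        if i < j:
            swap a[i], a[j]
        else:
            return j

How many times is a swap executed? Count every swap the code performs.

2

pivot = a[0] = 14; i = -1, j = 10
j→9 (a[9]=9≤14), i→0 (a[0]=14≥14); i<j, swap → 9 15 5 13 6 3 18 19 22 14
j→5 (a[5]=3≤14), i→1 (a[1]=15≥14); i<j, swap → 9 3 5 13 6 15 18 19 22 14
j→4, i→5; i≥j, return j=4. a = 9 3 5 13 6 15 18 19 22 14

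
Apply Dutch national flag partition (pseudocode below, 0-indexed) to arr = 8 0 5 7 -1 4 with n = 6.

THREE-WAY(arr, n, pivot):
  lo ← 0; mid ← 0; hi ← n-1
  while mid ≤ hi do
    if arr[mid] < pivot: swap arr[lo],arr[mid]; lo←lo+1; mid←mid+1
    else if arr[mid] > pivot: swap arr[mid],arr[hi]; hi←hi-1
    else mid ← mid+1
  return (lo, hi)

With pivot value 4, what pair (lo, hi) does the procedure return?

lo=0 mid=0 hi=5
8>4: swap(0,5), hi=4 ⇒ 4 0 5 7 -1 8
4=4: mid=1
0<4: swap(0,1), lo=1 mid=2 ⇒ 0 4 5 7 -1 8
5>4: swap(2,4), hi=3 ⇒ 0 4 -1 7 5 8
-1<4: swap(1,2), lo=2 mid=3 ⇒ 0 -1 4 7 5 8
7>4: swap(3,3), hi=2 ⇒ 0 -1 4 7 5 8
done. lo=2 hi=2; arr=0 -1 4 7 5 8

(2, 2)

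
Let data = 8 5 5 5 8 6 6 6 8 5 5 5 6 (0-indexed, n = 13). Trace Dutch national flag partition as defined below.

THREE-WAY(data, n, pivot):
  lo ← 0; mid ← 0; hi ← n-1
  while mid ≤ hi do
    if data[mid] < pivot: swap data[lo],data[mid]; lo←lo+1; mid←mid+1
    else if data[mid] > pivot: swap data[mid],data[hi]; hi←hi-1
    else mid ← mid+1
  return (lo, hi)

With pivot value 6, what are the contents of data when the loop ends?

lo=0 mid=0 hi=12
8>6: swap(0,12), hi=11 ⇒ 6 5 5 5 8 6 6 6 8 5 5 5 8
6=6: mid=1
5<6: swap(0,1), lo=1 mid=2 ⇒ 5 6 5 5 8 6 6 6 8 5 5 5 8
5<6: swap(1,2), lo=2 mid=3 ⇒ 5 5 6 5 8 6 6 6 8 5 5 5 8
5<6: swap(2,3), lo=3 mid=4 ⇒ 5 5 5 6 8 6 6 6 8 5 5 5 8
8>6: swap(4,11), hi=10 ⇒ 5 5 5 6 5 6 6 6 8 5 5 8 8
5<6: swap(3,4), lo=4 mid=5 ⇒ 5 5 5 5 6 6 6 6 8 5 5 8 8
6=6: mid=6
6=6: mid=7
6=6: mid=8
8>6: swap(8,10), hi=9 ⇒ 5 5 5 5 6 6 6 6 5 5 8 8 8
5<6: swap(4,8), lo=5 mid=9 ⇒ 5 5 5 5 5 6 6 6 6 5 8 8 8
5<6: swap(5,9), lo=6 mid=10 ⇒ 5 5 5 5 5 5 6 6 6 6 8 8 8
done. lo=6 hi=9; data=5 5 5 5 5 5 6 6 6 6 8 8 8

5 5 5 5 5 5 6 6 6 6 8 8 8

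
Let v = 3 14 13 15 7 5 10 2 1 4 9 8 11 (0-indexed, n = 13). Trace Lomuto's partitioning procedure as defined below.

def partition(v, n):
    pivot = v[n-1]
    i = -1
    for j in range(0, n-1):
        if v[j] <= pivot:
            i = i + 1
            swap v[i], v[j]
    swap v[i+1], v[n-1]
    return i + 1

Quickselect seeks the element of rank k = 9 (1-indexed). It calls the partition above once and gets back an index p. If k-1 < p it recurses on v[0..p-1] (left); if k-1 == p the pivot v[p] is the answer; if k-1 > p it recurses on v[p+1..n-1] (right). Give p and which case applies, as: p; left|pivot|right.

9; left

pivot = v[12] = 11; i = -1
j=0: v[0]=3 ≤ 11 → i=0, swap v[0],v[0] (no change) → 3 14 13 15 7 5 10 2 1 4 9 8 11
j=1: v[1]=14 > 11 → no swap
j=2: v[2]=13 > 11 → no swap
j=3: v[3]=15 > 11 → no swap
j=4: v[4]=7 ≤ 11 → i=1, swap v[1],v[4] → 3 7 13 15 14 5 10 2 1 4 9 8 11
j=5: v[5]=5 ≤ 11 → i=2, swap v[2],v[5] → 3 7 5 15 14 13 10 2 1 4 9 8 11
j=6: v[6]=10 ≤ 11 → i=3, swap v[3],v[6] → 3 7 5 10 14 13 15 2 1 4 9 8 11
j=7: v[7]=2 ≤ 11 → i=4, swap v[4],v[7] → 3 7 5 10 2 13 15 14 1 4 9 8 11
j=8: v[8]=1 ≤ 11 → i=5, swap v[5],v[8] → 3 7 5 10 2 1 15 14 13 4 9 8 11
j=9: v[9]=4 ≤ 11 → i=6, swap v[6],v[9] → 3 7 5 10 2 1 4 14 13 15 9 8 11
j=10: v[10]=9 ≤ 11 → i=7, swap v[7],v[10] → 3 7 5 10 2 1 4 9 13 15 14 8 11
j=11: v[11]=8 ≤ 11 → i=8, swap v[8],v[11] → 3 7 5 10 2 1 4 9 8 15 14 13 11
final swap v[9],v[12] → 3 7 5 10 2 1 4 9 8 11 14 13 15; return 9
p = 9; k-1 = 8 < 9 ⇒ left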